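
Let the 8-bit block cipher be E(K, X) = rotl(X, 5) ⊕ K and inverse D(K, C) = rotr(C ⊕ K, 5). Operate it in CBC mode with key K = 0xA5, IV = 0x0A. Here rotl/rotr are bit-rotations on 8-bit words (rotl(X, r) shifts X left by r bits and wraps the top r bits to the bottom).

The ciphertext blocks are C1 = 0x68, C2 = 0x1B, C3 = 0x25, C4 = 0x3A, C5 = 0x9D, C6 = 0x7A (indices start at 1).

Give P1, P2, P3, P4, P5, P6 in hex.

P1 = 0x64, P2 = 0x9D, P3 = 0x1F, P4 = 0xD9, P5 = 0xFB, P6 = 0x63

CBC decryption: P_i = D(K, C_i) ⊕ C_{i−1}, with C_{0} = IV.
P1: D(K, 0x68) = 0x6E; 0x6E ⊕ 0x0A = 0x64.
P2: D(K, 0x1B) = 0xF5; 0xF5 ⊕ 0x68 = 0x9D.
P3: D(K, 0x25) = 0x04; 0x04 ⊕ 0x1B = 0x1F.
P4: D(K, 0x3A) = 0xFC; 0xFC ⊕ 0x25 = 0xD9.
P5: D(K, 0x9D) = 0xC1; 0xC1 ⊕ 0x3A = 0xFB.
P6: D(K, 0x7A) = 0xFE; 0xFE ⊕ 0x9D = 0x63.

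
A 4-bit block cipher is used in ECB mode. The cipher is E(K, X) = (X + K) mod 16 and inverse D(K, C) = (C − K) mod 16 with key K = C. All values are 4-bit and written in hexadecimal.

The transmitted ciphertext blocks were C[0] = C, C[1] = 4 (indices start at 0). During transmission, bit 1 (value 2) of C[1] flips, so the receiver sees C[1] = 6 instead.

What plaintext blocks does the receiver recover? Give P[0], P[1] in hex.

ECB decryption: P_i = D(K, C_i).
Only C[1] changed, to 6. In ECB, a change in C_i affects only P_i. Decrypting the received ciphertext:
P[0]: D(K, C) = 0.
P[1]: D(K, 6) = A.
Blocks that differ from the original plaintext: P[1].

P[0] = 0, P[1] = A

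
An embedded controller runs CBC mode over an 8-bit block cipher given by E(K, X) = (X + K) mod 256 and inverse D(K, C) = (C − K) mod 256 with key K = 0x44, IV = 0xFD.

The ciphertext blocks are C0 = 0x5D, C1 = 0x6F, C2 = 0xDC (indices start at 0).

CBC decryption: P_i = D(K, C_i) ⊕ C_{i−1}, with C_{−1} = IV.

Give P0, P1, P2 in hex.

P0 = 0xE4, P1 = 0x76, P2 = 0xF7

P0: D(K, 0x5D) = 0x19; 0x19 ⊕ 0xFD = 0xE4.
P1: D(K, 0x6F) = 0x2B; 0x2B ⊕ 0x5D = 0x76.
P2: D(K, 0xDC) = 0x98; 0x98 ⊕ 0x6F = 0xF7.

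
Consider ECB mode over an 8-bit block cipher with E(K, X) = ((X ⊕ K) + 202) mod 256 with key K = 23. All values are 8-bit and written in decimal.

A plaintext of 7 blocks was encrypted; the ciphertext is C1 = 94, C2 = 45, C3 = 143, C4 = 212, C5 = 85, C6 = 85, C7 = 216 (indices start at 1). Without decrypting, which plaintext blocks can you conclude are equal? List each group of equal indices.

ECB encrypts each block independently with the same key, so equal ciphertext blocks imply equal plaintext blocks.
C5 = C6 = 85, so P5 = P6.

P5 = P6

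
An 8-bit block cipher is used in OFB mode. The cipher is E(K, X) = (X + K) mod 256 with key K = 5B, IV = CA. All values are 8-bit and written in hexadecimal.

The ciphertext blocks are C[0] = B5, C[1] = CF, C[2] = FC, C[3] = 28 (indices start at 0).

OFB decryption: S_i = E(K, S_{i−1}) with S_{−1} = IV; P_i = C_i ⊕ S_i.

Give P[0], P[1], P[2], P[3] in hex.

P[0] = 90, P[1] = 4F, P[2] = 27, P[3] = 1E

P[0]: S = E(K, CA) = 25; B5 ⊕ 25 = 90.
P[1]: S = E(K, 25) = 80; CF ⊕ 80 = 4F.
P[2]: S = E(K, 80) = DB; FC ⊕ DB = 27.
P[3]: S = E(K, DB) = 36; 28 ⊕ 36 = 1E.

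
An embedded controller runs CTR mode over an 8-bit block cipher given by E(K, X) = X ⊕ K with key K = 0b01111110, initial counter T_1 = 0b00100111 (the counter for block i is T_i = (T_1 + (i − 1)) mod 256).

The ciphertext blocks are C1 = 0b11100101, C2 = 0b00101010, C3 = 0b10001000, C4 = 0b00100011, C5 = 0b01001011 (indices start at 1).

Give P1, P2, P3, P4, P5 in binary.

CTR decryption: S_i = E(K, T_i) where T_i is the counter for block i; P_i = C_i ⊕ S_i.
P1: T = 0b00100111, S = E(K, T) = 0b01011001; 0b11100101 ⊕ 0b01011001 = 0b10111100.
P2: T = 0b00101000, S = E(K, T) = 0b01010110; 0b00101010 ⊕ 0b01010110 = 0b01111100.
P3: T = 0b00101001, S = E(K, T) = 0b01010111; 0b10001000 ⊕ 0b01010111 = 0b11011111.
P4: T = 0b00101010, S = E(K, T) = 0b01010100; 0b00100011 ⊕ 0b01010100 = 0b01110111.
P5: T = 0b00101011, S = E(K, T) = 0b01010101; 0b01001011 ⊕ 0b01010101 = 0b00011110.

P1 = 0b10111100, P2 = 0b01111100, P3 = 0b11011111, P4 = 0b01110111, P5 = 0b00011110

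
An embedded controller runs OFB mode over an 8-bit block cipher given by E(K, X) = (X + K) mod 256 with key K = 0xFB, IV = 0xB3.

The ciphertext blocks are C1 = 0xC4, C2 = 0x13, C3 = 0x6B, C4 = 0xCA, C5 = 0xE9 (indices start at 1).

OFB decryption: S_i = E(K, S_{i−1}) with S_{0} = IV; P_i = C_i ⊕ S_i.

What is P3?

P1: S = E(K, 0xB3) = 0xAE; 0xC4 ⊕ 0xAE = 0x6A.
P2: S = E(K, 0xAE) = 0xA9; 0x13 ⊕ 0xA9 = 0xBA.
P3: S = E(K, 0xA9) = 0xA4; 0x6B ⊕ 0xA4 = 0xCF.

P3 = 0xCF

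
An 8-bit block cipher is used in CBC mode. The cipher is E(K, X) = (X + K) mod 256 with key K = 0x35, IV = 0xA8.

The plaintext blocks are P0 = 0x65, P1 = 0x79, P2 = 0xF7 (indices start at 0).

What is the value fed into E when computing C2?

0x47

CBC encryption: C_i = E(K, P_i ⊕ C_{i−1}), with C_{−1} = IV.
C0: P0 ⊕ 0xA8 = 0xCD; E(K, 0xCD) = 0x02.
C1: P1 ⊕ 0x02 = 0x7B; E(K, 0x7B) = 0xB0.
C2: P2 ⊕ 0xB0 = 0x47; E(K, 0x47) = 0x7C.
So the input to E for block 2 is 0x47.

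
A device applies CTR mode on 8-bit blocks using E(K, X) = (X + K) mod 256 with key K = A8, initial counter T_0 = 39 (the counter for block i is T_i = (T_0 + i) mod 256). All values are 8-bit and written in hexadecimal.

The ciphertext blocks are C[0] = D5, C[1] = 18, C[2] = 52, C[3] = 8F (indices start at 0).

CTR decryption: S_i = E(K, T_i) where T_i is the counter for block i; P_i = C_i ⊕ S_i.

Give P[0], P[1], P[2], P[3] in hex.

P[0] = 34, P[1] = FA, P[2] = B1, P[3] = 6B

P[0]: T = 39, S = E(K, T) = E1; D5 ⊕ E1 = 34.
P[1]: T = 3A, S = E(K, T) = E2; 18 ⊕ E2 = FA.
P[2]: T = 3B, S = E(K, T) = E3; 52 ⊕ E3 = B1.
P[3]: T = 3C, S = E(K, T) = E4; 8F ⊕ E4 = 6B.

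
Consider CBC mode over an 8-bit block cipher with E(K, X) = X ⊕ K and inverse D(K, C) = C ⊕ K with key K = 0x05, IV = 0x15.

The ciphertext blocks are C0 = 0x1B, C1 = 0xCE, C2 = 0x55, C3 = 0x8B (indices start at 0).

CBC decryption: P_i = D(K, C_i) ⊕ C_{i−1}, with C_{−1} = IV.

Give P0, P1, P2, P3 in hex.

P0 = 0x0B, P1 = 0xD0, P2 = 0x9E, P3 = 0xDB

P0: D(K, 0x1B) = 0x1E; 0x1E ⊕ 0x15 = 0x0B.
P1: D(K, 0xCE) = 0xCB; 0xCB ⊕ 0x1B = 0xD0.
P2: D(K, 0x55) = 0x50; 0x50 ⊕ 0xCE = 0x9E.
P3: D(K, 0x8B) = 0x8E; 0x8E ⊕ 0x55 = 0xDB.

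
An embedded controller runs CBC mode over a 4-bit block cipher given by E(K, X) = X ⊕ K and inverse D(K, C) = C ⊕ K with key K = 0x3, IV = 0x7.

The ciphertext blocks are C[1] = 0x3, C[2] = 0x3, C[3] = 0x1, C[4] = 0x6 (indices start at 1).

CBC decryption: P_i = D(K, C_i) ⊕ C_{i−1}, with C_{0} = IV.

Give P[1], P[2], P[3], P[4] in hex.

P[1]: D(K, 0x3) = 0x0; 0x0 ⊕ 0x7 = 0x7.
P[2]: D(K, 0x3) = 0x0; 0x0 ⊕ 0x3 = 0x3.
P[3]: D(K, 0x1) = 0x2; 0x2 ⊕ 0x3 = 0x1.
P[4]: D(K, 0x6) = 0x5; 0x5 ⊕ 0x1 = 0x4.

P[1] = 0x7, P[2] = 0x3, P[3] = 0x1, P[4] = 0x4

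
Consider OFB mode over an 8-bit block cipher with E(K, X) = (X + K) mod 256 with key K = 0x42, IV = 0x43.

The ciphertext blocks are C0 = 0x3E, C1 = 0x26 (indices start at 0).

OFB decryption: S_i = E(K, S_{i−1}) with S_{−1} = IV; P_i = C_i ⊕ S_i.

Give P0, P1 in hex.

P0 = 0xBB, P1 = 0xE1

P0: S = E(K, 0x43) = 0x85; 0x3E ⊕ 0x85 = 0xBB.
P1: S = E(K, 0x85) = 0xC7; 0x26 ⊕ 0xC7 = 0xE1.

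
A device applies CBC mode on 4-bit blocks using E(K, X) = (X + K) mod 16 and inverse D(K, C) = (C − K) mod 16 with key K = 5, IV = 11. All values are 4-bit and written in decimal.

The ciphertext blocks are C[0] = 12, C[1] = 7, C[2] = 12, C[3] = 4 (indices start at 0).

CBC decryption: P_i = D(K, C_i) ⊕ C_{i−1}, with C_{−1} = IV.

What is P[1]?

P[1] = 14

P[1]: D(K, 7) = 2; 2 ⊕ 12 = 14.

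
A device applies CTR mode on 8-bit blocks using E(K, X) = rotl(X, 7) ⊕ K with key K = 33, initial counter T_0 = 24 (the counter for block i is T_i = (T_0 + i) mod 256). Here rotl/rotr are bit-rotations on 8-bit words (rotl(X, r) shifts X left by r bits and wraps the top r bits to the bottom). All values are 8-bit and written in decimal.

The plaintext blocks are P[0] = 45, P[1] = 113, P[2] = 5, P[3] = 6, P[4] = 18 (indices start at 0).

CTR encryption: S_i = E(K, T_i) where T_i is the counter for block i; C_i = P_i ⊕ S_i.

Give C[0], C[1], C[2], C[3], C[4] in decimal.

C[0]: T = 24, S = E(K, T) = 45; 45 ⊕ 45 = 0.
C[1]: T = 25, S = E(K, T) = 173; 113 ⊕ 173 = 220.
C[2]: T = 26, S = E(K, T) = 44; 5 ⊕ 44 = 41.
C[3]: T = 27, S = E(K, T) = 172; 6 ⊕ 172 = 170.
C[4]: T = 28, S = E(K, T) = 47; 18 ⊕ 47 = 61.

C[0] = 0, C[1] = 220, C[2] = 41, C[3] = 170, C[4] = 61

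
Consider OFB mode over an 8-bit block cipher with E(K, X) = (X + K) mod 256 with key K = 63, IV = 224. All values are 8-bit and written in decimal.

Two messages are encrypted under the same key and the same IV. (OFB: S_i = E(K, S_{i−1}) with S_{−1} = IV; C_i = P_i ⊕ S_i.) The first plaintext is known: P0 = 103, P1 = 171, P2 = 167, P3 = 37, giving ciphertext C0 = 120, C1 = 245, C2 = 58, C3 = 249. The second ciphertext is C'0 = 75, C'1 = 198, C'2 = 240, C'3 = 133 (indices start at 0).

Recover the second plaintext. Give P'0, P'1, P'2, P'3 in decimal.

P'0 = 84, P'1 = 152, P'2 = 109, P'3 = 89

In OFB with a reused IV, both messages share the same keystream S_i, so C_i ⊕ C'_i = P_i ⊕ P'_i and thus P'_i = P_i ⊕ C_i ⊕ C'_i.
P'0: 103 ⊕ 120 ⊕ 75 = 84.
P'1: 171 ⊕ 245 ⊕ 198 = 152.
P'2: 167 ⊕ 58 ⊕ 240 = 109.
P'3: 37 ⊕ 249 ⊕ 133 = 89.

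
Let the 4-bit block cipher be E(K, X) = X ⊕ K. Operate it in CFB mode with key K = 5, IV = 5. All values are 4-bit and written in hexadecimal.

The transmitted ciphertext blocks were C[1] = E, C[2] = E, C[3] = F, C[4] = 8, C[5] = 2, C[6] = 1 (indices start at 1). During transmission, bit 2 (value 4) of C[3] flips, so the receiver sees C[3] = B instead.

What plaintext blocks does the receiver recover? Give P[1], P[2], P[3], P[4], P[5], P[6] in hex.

P[1] = E, P[2] = 5, P[3] = 0, P[4] = 6, P[5] = F, P[6] = 6

CFB decryption: P_i = C_i ⊕ E(K, C_{i−1}), with C_{0} = IV.
Only C[3] changed, to B. In CFB, a change in C_i flips the same bit in P_i and garbles P_{i+1}. Decrypting the received ciphertext:
P[1]: E(K, 5) = 0; E ⊕ 0 = E.
P[2]: E(K, E) = B; E ⊕ B = 5.
P[3]: E(K, E) = B; B ⊕ B = 0.
P[4]: E(K, B) = E; 8 ⊕ E = 6.
P[5]: E(K, 8) = D; 2 ⊕ D = F.
P[6]: E(K, 2) = 7; 1 ⊕ 7 = 6.
Blocks that differ from the original plaintext: P[3], P[4].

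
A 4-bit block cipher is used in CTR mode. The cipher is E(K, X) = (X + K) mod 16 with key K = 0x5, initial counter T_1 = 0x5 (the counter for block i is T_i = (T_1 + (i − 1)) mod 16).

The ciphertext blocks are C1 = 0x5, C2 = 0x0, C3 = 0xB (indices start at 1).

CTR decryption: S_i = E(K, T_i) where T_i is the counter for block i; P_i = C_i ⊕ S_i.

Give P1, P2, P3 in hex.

P1: T = 0x5, S = E(K, T) = 0xA; 0x5 ⊕ 0xA = 0xF.
P2: T = 0x6, S = E(K, T) = 0xB; 0x0 ⊕ 0xB = 0xB.
P3: T = 0x7, S = E(K, T) = 0xC; 0xB ⊕ 0xC = 0x7.

P1 = 0xF, P2 = 0xB, P3 = 0x7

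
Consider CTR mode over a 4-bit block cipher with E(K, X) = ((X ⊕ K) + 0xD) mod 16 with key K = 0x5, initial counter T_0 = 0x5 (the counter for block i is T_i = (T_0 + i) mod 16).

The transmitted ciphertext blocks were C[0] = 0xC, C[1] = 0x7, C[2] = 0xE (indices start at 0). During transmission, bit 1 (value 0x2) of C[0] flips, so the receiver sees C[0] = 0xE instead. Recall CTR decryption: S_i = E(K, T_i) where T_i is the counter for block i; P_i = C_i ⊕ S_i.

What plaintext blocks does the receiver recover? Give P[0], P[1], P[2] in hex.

Only C[0] changed, to 0xE. In CTR, a change in C_i flips the same bit in P_i only; the keystream is unaffected. Decrypting the received ciphertext:
P[0]: T = 0x5, S = E(K, T) = 0xD; 0xE ⊕ 0xD = 0x3.
P[1]: T = 0x6, S = E(K, T) = 0x0; 0x7 ⊕ 0x0 = 0x7.
P[2]: T = 0x7, S = E(K, T) = 0xF; 0xE ⊕ 0xF = 0x1.
Blocks that differ from the original plaintext: P[0].

P[0] = 0x3, P[1] = 0x7, P[2] = 0x1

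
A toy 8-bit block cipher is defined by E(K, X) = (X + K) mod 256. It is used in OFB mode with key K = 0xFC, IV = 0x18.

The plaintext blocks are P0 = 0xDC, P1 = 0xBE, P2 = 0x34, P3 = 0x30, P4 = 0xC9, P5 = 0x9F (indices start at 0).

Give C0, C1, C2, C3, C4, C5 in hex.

OFB encryption: S_i = E(K, S_{i−1}) with S_{−1} = IV; C_i = P_i ⊕ S_i.
C0: S = E(K, 0x18) = 0x14; 0xDC ⊕ 0x14 = 0xC8.
C1: S = E(K, 0x14) = 0x10; 0xBE ⊕ 0x10 = 0xAE.
C2: S = E(K, 0x10) = 0x0C; 0x34 ⊕ 0x0C = 0x38.
C3: S = E(K, 0x0C) = 0x08; 0x30 ⊕ 0x08 = 0x38.
C4: S = E(K, 0x08) = 0x04; 0xC9 ⊕ 0x04 = 0xCD.
C5: S = E(K, 0x04) = 0x00; 0x9F ⊕ 0x00 = 0x9F.

C0 = 0xC8, C1 = 0xAE, C2 = 0x38, C3 = 0x38, C4 = 0xCD, C5 = 0x9F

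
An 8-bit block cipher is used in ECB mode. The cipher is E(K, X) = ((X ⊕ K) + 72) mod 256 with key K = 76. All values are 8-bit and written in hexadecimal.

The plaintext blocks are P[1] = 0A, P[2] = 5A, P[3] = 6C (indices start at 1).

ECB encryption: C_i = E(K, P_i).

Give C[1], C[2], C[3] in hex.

C[1] = EE, C[2] = 9E, C[3] = 8C

C[1]: E(K, 0A) = EE.
C[2]: E(K, 5A) = 9E.
C[3]: E(K, 6C) = 8C.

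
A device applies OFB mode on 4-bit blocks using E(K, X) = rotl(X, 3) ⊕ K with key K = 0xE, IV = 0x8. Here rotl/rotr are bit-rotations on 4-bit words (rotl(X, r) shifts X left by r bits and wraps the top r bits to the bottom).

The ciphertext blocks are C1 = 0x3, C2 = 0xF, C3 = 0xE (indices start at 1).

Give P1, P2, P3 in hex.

OFB decryption: S_i = E(K, S_{i−1}) with S_{0} = IV; P_i = C_i ⊕ S_i.
P1: S = E(K, 0x8) = 0xA; 0x3 ⊕ 0xA = 0x9.
P2: S = E(K, 0xA) = 0xB; 0xF ⊕ 0xB = 0x4.
P3: S = E(K, 0xB) = 0x3; 0xE ⊕ 0x3 = 0xD.

P1 = 0x9, P2 = 0x4, P3 = 0xD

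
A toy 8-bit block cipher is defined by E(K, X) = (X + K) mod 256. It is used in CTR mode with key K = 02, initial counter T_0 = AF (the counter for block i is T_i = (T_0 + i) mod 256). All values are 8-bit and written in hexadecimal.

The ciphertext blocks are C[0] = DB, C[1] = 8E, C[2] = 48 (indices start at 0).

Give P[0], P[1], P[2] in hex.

P[0] = 6A, P[1] = 3C, P[2] = FB

CTR decryption: S_i = E(K, T_i) where T_i is the counter for block i; P_i = C_i ⊕ S_i.
P[0]: T = AF, S = E(K, T) = B1; DB ⊕ B1 = 6A.
P[1]: T = B0, S = E(K, T) = B2; 8E ⊕ B2 = 3C.
P[2]: T = B1, S = E(K, T) = B3; 48 ⊕ B3 = FB.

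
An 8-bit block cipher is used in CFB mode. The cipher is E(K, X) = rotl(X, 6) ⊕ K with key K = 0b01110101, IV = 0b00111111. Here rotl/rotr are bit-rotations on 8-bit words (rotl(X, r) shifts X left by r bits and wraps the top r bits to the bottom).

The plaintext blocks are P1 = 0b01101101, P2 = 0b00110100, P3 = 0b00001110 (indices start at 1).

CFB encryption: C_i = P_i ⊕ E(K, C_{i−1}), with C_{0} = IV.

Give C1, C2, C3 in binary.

C1: E(K, 0b00111111) = 0b10111010; 0b01101101 ⊕ 0b10111010 = 0b11010111.
C2: E(K, 0b11010111) = 0b10000000; 0b00110100 ⊕ 0b10000000 = 0b10110100.
C3: E(K, 0b10110100) = 0b01011000; 0b00001110 ⊕ 0b01011000 = 0b01010110.

C1 = 0b11010111, C2 = 0b10110100, C3 = 0b01010110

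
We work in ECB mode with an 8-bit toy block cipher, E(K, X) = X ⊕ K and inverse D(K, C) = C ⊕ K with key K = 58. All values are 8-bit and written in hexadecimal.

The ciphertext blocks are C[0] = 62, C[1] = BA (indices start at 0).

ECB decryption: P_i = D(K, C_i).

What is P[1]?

P[1]: D(K, BA) = E2.

P[1] = E2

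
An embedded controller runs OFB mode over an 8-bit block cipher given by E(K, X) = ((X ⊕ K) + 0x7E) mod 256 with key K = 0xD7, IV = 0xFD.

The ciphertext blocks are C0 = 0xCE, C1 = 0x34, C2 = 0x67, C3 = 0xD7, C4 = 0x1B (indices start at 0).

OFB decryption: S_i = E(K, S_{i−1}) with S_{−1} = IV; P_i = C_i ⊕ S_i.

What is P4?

P0: S = E(K, 0xFD) = 0xA8; 0xCE ⊕ 0xA8 = 0x66.
P1: S = E(K, 0xA8) = 0xFD; 0x34 ⊕ 0xFD = 0xC9.
P2: S = E(K, 0xFD) = 0xA8; 0x67 ⊕ 0xA8 = 0xCF.
P3: S = E(K, 0xA8) = 0xFD; 0xD7 ⊕ 0xFD = 0x2A.
P4: S = E(K, 0xFD) = 0xA8; 0x1B ⊕ 0xA8 = 0xB3.

P4 = 0xB3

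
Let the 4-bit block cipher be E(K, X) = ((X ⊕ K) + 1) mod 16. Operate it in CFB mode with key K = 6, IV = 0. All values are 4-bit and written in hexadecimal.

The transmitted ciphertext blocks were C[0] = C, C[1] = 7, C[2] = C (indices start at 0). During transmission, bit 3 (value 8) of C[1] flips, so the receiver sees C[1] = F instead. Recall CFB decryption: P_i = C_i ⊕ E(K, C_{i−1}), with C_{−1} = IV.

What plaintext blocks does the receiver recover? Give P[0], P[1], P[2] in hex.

Only C[1] changed, to F. In CFB, a change in C_i flips the same bit in P_i and garbles P_{i+1}. Decrypting the received ciphertext:
P[0]: E(K, 0) = 7; C ⊕ 7 = B.
P[1]: E(K, C) = B; F ⊕ B = 4.
P[2]: E(K, F) = A; C ⊕ A = 6.
Blocks that differ from the original plaintext: P[1], P[2].

P[0] = B, P[1] = 4, P[2] = 6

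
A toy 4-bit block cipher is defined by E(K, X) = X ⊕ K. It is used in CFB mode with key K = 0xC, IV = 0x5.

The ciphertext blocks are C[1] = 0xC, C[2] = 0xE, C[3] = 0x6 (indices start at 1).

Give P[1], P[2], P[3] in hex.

P[1] = 0x5, P[2] = 0xE, P[3] = 0x4

CFB decryption: P_i = C_i ⊕ E(K, C_{i−1}), with C_{0} = IV.
P[1]: E(K, 0x5) = 0x9; 0xC ⊕ 0x9 = 0x5.
P[2]: E(K, 0xC) = 0x0; 0xE ⊕ 0x0 = 0xE.
P[3]: E(K, 0xE) = 0x2; 0x6 ⊕ 0x2 = 0x4.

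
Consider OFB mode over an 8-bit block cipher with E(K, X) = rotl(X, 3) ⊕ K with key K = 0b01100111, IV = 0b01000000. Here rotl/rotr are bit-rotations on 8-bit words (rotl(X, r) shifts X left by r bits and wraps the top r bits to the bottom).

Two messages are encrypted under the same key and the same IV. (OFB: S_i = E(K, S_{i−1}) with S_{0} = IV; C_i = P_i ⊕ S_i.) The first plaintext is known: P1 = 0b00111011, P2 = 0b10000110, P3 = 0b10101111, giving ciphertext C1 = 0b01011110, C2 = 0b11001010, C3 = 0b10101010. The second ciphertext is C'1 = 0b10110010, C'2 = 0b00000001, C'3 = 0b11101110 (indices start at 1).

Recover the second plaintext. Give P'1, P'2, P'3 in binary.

P'1 = 0b11010111, P'2 = 0b01001101, P'3 = 0b11101011

In OFB with a reused IV, both messages share the same keystream S_i, so C_i ⊕ C'_i = P_i ⊕ P'_i and thus P'_i = P_i ⊕ C_i ⊕ C'_i.
P'1: 0b00111011 ⊕ 0b01011110 ⊕ 0b10110010 = 0b11010111.
P'2: 0b10000110 ⊕ 0b11001010 ⊕ 0b00000001 = 0b01001101.
P'3: 0b10101111 ⊕ 0b10101010 ⊕ 0b11101110 = 0b11101011.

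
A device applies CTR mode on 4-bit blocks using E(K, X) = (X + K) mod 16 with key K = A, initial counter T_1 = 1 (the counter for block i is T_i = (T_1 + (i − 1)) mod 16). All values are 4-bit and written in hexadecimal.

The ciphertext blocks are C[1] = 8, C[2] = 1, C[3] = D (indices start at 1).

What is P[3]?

CTR decryption: S_i = E(K, T_i) where T_i is the counter for block i; P_i = C_i ⊕ S_i.
P[3]: T = 3, S = E(K, T) = D; D ⊕ D = 0.

P[3] = 0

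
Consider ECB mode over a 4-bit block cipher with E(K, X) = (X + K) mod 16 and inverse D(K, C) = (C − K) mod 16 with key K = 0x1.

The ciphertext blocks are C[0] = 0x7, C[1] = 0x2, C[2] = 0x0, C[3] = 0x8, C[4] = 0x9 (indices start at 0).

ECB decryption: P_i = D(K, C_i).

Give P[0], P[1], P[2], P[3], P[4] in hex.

P[0]: D(K, 0x7) = 0x6.
P[1]: D(K, 0x2) = 0x1.
P[2]: D(K, 0x0) = 0xF.
P[3]: D(K, 0x8) = 0x7.
P[4]: D(K, 0x9) = 0x8.

P[0] = 0x6, P[1] = 0x1, P[2] = 0xF, P[3] = 0x7, P[4] = 0x8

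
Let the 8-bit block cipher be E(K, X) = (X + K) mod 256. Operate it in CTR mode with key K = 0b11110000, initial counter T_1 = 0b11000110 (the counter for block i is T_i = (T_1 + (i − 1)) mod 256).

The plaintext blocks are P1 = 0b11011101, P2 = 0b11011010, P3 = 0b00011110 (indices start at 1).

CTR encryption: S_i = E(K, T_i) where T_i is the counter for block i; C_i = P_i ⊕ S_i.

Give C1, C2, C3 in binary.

C1 = 0b01101011, C2 = 0b01101101, C3 = 0b10100110

C1: T = 0b11000110, S = E(K, T) = 0b10110110; 0b11011101 ⊕ 0b10110110 = 0b01101011.
C2: T = 0b11000111, S = E(K, T) = 0b10110111; 0b11011010 ⊕ 0b10110111 = 0b01101101.
C3: T = 0b11001000, S = E(K, T) = 0b10111000; 0b00011110 ⊕ 0b10111000 = 0b10100110.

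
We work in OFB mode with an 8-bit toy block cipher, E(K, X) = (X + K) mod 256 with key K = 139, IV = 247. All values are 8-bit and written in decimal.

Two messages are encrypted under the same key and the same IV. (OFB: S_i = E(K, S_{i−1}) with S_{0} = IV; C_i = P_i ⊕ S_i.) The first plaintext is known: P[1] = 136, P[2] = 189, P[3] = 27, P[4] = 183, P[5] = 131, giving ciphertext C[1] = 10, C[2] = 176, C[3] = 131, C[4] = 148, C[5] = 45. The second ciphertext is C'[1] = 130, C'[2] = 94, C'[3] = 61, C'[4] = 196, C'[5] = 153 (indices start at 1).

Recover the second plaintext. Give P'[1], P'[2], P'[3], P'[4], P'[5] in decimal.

In OFB with a reused IV, both messages share the same keystream S_i, so C_i ⊕ C'_i = P_i ⊕ P'_i and thus P'_i = P_i ⊕ C_i ⊕ C'_i.
P'[1]: 136 ⊕ 10 ⊕ 130 = 0.
P'[2]: 189 ⊕ 176 ⊕ 94 = 83.
P'[3]: 27 ⊕ 131 ⊕ 61 = 165.
P'[4]: 183 ⊕ 148 ⊕ 196 = 231.
P'[5]: 131 ⊕ 45 ⊕ 153 = 55.

P'[1] = 0, P'[2] = 83, P'[3] = 165, P'[4] = 231, P'[5] = 55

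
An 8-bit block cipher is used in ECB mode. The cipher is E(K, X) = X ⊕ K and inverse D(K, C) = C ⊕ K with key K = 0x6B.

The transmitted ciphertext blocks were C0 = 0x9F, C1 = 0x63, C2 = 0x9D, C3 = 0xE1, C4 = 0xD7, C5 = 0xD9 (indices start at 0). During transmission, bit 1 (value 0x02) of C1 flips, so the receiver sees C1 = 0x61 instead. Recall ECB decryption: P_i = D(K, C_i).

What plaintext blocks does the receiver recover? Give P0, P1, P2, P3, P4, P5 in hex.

Only C1 changed, to 0x61. In ECB, a change in C_i affects only P_i. Decrypting the received ciphertext:
P0: D(K, 0x9F) = 0xF4.
P1: D(K, 0x61) = 0x0A.
P2: D(K, 0x9D) = 0xF6.
P3: D(K, 0xE1) = 0x8A.
P4: D(K, 0xD7) = 0xBC.
P5: D(K, 0xD9) = 0xB2.
Blocks that differ from the original plaintext: P1.

P0 = 0xF4, P1 = 0x0A, P2 = 0xF6, P3 = 0x8A, P4 = 0xBC, P5 = 0xB2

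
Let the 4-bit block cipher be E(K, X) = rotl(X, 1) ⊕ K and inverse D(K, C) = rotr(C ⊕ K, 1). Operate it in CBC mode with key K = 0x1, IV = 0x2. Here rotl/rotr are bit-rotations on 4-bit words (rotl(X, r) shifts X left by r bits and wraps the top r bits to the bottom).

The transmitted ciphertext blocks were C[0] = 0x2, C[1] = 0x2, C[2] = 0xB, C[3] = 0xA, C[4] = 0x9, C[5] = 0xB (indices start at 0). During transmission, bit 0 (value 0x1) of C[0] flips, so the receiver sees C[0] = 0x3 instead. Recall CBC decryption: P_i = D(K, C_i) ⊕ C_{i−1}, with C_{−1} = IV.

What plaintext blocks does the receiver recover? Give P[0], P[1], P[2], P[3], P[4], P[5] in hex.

Only C[0] changed, to 0x3. In CBC, a change in C_i garbles P_i and flips the same bit in P_{i+1}. Decrypting the received ciphertext:
P[0]: D(K, 0x3) = 0x1; 0x1 ⊕ 0x2 = 0x3.
P[1]: D(K, 0x2) = 0x9; 0x9 ⊕ 0x3 = 0xA.
P[2]: D(K, 0xB) = 0x5; 0x5 ⊕ 0x2 = 0x7.
P[3]: D(K, 0xA) = 0xD; 0xD ⊕ 0xB = 0x6.
P[4]: D(K, 0x9) = 0x4; 0x4 ⊕ 0xA = 0xE.
P[5]: D(K, 0xB) = 0x5; 0x5 ⊕ 0x9 = 0xC.
Blocks that differ from the original plaintext: P[0], P[1].

P[0] = 0x3, P[1] = 0xA, P[2] = 0x7, P[3] = 0x6, P[4] = 0xE, P[5] = 0xC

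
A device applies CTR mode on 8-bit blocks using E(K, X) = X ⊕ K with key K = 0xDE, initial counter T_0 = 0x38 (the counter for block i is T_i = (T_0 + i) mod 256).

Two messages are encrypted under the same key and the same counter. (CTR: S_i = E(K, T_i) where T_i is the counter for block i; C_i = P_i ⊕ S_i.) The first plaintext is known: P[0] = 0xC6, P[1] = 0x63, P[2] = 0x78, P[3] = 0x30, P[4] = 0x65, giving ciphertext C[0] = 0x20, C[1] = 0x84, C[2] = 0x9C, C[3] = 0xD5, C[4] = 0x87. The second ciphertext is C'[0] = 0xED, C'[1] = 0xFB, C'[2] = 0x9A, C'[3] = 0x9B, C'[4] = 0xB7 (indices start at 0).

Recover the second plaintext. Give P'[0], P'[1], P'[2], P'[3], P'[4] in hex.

P'[0] = 0x0B, P'[1] = 0x1C, P'[2] = 0x7E, P'[3] = 0x7E, P'[4] = 0x55

In CTR with a reused counter, both messages share the same keystream S_i, so C_i ⊕ C'_i = P_i ⊕ P'_i and thus P'_i = P_i ⊕ C_i ⊕ C'_i.
P'[0]: 0xC6 ⊕ 0x20 ⊕ 0xED = 0x0B.
P'[1]: 0x63 ⊕ 0x84 ⊕ 0xFB = 0x1C.
P'[2]: 0x78 ⊕ 0x9C ⊕ 0x9A = 0x7E.
P'[3]: 0x30 ⊕ 0xD5 ⊕ 0x9B = 0x7E.
P'[4]: 0x65 ⊕ 0x87 ⊕ 0xB7 = 0x55.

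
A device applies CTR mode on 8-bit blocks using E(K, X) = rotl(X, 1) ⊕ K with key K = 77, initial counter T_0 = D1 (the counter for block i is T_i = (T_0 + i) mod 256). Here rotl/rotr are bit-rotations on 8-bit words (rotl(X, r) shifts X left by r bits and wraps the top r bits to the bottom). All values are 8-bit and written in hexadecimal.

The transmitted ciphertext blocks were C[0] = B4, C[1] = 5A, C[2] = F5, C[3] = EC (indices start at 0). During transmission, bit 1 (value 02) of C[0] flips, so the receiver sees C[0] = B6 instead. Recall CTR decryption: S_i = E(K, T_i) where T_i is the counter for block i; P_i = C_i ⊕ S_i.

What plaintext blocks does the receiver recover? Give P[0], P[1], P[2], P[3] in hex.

P[0] = 62, P[1] = 88, P[2] = 25, P[3] = 32

Only C[0] changed, to B6. In CTR, a change in C_i flips the same bit in P_i only; the keystream is unaffected. Decrypting the received ciphertext:
P[0]: T = D1, S = E(K, T) = D4; B6 ⊕ D4 = 62.
P[1]: T = D2, S = E(K, T) = D2; 5A ⊕ D2 = 88.
P[2]: T = D3, S = E(K, T) = D0; F5 ⊕ D0 = 25.
P[3]: T = D4, S = E(K, T) = DE; EC ⊕ DE = 32.
Blocks that differ from the original plaintext: P[0].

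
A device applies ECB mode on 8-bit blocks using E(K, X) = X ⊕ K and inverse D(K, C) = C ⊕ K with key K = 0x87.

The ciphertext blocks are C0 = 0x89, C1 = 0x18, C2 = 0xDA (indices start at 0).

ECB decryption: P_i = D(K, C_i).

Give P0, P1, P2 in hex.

P0: D(K, 0x89) = 0x0E.
P1: D(K, 0x18) = 0x9F.
P2: D(K, 0xDA) = 0x5D.

P0 = 0x0E, P1 = 0x9F, P2 = 0x5D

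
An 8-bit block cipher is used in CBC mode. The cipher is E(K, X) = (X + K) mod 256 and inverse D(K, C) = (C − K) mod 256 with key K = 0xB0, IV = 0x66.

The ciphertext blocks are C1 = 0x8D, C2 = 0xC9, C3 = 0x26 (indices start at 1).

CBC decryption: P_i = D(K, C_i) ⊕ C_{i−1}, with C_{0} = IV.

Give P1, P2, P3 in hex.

P1 = 0xBB, P2 = 0x94, P3 = 0xBF

P1: D(K, 0x8D) = 0xDD; 0xDD ⊕ 0x66 = 0xBB.
P2: D(K, 0xC9) = 0x19; 0x19 ⊕ 0x8D = 0x94.
P3: D(K, 0x26) = 0x76; 0x76 ⊕ 0xC9 = 0xBF.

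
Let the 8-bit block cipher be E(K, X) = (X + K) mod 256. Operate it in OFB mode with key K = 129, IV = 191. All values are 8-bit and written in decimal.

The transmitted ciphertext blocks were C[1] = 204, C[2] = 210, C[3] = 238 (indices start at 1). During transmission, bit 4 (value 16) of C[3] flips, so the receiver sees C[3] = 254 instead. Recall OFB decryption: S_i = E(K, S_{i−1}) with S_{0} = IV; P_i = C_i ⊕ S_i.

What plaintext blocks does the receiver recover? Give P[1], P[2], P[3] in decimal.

P[1] = 140, P[2] = 19, P[3] = 188

Only C[3] changed, to 254. In OFB, a change in C_i flips the same bit in P_i only; the keystream is unaffected. Decrypting the received ciphertext:
P[1]: S = E(K, 191) = 64; 204 ⊕ 64 = 140.
P[2]: S = E(K, 64) = 193; 210 ⊕ 193 = 19.
P[3]: S = E(K, 193) = 66; 254 ⊕ 66 = 188.
Blocks that differ from the original plaintext: P[3].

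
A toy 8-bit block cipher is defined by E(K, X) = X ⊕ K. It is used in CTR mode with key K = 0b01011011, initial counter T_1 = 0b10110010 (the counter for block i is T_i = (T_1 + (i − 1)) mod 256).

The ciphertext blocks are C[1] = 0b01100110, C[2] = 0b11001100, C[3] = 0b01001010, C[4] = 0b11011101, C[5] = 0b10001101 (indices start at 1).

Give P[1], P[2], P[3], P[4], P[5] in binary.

CTR decryption: S_i = E(K, T_i) where T_i is the counter for block i; P_i = C_i ⊕ S_i.
P[1]: T = 0b10110010, S = E(K, T) = 0b11101001; 0b01100110 ⊕ 0b11101001 = 0b10001111.
P[2]: T = 0b10110011, S = E(K, T) = 0b11101000; 0b11001100 ⊕ 0b11101000 = 0b00100100.
P[3]: T = 0b10110100, S = E(K, T) = 0b11101111; 0b01001010 ⊕ 0b11101111 = 0b10100101.
P[4]: T = 0b10110101, S = E(K, T) = 0b11101110; 0b11011101 ⊕ 0b11101110 = 0b00110011.
P[5]: T = 0b10110110, S = E(K, T) = 0b11101101; 0b10001101 ⊕ 0b11101101 = 0b01100000.

P[1] = 0b10001111, P[2] = 0b00100100, P[3] = 0b10100101, P[4] = 0b00110011, P[5] = 0b01100000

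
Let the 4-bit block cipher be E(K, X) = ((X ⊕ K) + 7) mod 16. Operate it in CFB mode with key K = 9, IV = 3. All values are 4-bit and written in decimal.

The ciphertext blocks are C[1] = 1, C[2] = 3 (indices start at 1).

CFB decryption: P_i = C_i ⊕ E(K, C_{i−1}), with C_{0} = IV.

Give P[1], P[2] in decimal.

P[1] = 0, P[2] = 12

P[1]: E(K, 3) = 1; 1 ⊕ 1 = 0.
P[2]: E(K, 1) = 15; 3 ⊕ 15 = 12.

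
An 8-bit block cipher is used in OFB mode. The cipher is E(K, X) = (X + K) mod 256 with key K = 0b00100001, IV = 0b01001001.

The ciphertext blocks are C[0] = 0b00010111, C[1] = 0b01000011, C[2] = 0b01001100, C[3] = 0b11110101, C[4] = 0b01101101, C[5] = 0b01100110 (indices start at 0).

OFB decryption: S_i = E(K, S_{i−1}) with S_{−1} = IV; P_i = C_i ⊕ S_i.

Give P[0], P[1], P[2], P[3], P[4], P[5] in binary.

P[0]: S = E(K, 0b01001001) = 0b01101010; 0b00010111 ⊕ 0b01101010 = 0b01111101.
P[1]: S = E(K, 0b01101010) = 0b10001011; 0b01000011 ⊕ 0b10001011 = 0b11001000.
P[2]: S = E(K, 0b10001011) = 0b10101100; 0b01001100 ⊕ 0b10101100 = 0b11100000.
P[3]: S = E(K, 0b10101100) = 0b11001101; 0b11110101 ⊕ 0b11001101 = 0b00111000.
P[4]: S = E(K, 0b11001101) = 0b11101110; 0b01101101 ⊕ 0b11101110 = 0b10000011.
P[5]: S = E(K, 0b11101110) = 0b00001111; 0b01100110 ⊕ 0b00001111 = 0b01101001.

P[0] = 0b01111101, P[1] = 0b11001000, P[2] = 0b11100000, P[3] = 0b00111000, P[4] = 0b10000011, P[5] = 0b01101001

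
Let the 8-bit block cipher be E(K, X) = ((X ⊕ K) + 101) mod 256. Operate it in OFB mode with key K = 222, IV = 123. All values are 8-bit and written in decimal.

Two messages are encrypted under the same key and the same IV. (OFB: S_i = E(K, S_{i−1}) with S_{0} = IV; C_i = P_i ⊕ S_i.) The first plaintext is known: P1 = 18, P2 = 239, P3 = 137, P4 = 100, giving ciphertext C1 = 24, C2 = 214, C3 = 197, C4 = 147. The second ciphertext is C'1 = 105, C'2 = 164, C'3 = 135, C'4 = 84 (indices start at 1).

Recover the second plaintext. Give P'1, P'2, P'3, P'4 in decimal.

In OFB with a reused IV, both messages share the same keystream S_i, so C_i ⊕ C'_i = P_i ⊕ P'_i and thus P'_i = P_i ⊕ C_i ⊕ C'_i.
P'1: 18 ⊕ 24 ⊕ 105 = 99.
P'2: 239 ⊕ 214 ⊕ 164 = 157.
P'3: 137 ⊕ 197 ⊕ 135 = 203.
P'4: 100 ⊕ 147 ⊕ 84 = 163.

P'1 = 99, P'2 = 157, P'3 = 203, P'4 = 163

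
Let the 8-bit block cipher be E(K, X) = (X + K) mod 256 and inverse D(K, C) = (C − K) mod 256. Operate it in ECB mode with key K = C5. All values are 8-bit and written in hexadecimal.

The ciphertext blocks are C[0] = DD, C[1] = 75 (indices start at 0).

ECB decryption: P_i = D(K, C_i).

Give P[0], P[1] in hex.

P[0] = 18, P[1] = B0

P[0]: D(K, DD) = 18.
P[1]: D(K, 75) = B0.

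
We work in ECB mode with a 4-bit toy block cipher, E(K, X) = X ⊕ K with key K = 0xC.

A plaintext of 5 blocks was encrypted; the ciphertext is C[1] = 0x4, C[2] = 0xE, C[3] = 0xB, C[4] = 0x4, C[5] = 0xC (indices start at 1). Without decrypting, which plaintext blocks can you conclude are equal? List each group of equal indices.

P[1] = P[4]

ECB encrypts each block independently with the same key, so equal ciphertext blocks imply equal plaintext blocks.
C[1] = C[4] = 0x4, so P[1] = P[4].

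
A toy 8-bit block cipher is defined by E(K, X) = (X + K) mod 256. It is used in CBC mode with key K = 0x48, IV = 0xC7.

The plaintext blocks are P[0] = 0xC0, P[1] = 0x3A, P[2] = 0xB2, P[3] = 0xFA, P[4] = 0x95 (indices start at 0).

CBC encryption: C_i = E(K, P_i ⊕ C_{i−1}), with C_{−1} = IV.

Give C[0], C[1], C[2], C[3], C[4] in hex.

C[0] = 0x4F, C[1] = 0xBD, C[2] = 0x57, C[3] = 0xF5, C[4] = 0xA8

C[0]: P[0] ⊕ 0xC7 = 0x07; E(K, 0x07) = 0x4F.
C[1]: P[1] ⊕ 0x4F = 0x75; E(K, 0x75) = 0xBD.
C[2]: P[2] ⊕ 0xBD = 0x0F; E(K, 0x0F) = 0x57.
C[3]: P[3] ⊕ 0x57 = 0xAD; E(K, 0xAD) = 0xF5.
C[4]: P[4] ⊕ 0xF5 = 0x60; E(K, 0x60) = 0xA8.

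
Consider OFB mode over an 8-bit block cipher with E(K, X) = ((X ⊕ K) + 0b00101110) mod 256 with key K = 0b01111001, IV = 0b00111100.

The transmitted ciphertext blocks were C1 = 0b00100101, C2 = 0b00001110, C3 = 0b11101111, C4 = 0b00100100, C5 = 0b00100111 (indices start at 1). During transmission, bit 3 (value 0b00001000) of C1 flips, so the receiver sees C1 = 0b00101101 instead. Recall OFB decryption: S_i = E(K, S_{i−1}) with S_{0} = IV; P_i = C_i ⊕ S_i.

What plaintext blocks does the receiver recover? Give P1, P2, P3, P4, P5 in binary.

Only C1 changed, to 0b00101101. In OFB, a change in C_i flips the same bit in P_i only; the keystream is unaffected. Decrypting the received ciphertext:
P1: S = E(K, 0b00111100) = 0b01110011; 0b00101101 ⊕ 0b01110011 = 0b01011110.
P2: S = E(K, 0b01110011) = 0b00111000; 0b00001110 ⊕ 0b00111000 = 0b00110110.
P3: S = E(K, 0b00111000) = 0b01101111; 0b11101111 ⊕ 0b01101111 = 0b10000000.
P4: S = E(K, 0b01101111) = 0b01000100; 0b00100100 ⊕ 0b01000100 = 0b01100000.
P5: S = E(K, 0b01000100) = 0b01101011; 0b00100111 ⊕ 0b01101011 = 0b01001100.
Blocks that differ from the original plaintext: P1.

P1 = 0b01011110, P2 = 0b00110110, P3 = 0b10000000, P4 = 0b01100000, P5 = 0b01001100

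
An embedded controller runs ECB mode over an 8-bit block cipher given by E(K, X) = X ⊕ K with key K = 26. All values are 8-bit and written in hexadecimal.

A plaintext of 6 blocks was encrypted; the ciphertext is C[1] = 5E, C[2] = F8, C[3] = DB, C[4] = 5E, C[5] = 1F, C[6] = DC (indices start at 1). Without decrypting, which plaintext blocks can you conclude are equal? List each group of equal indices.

ECB encrypts each block independently with the same key, so equal ciphertext blocks imply equal plaintext blocks.
C[1] = C[4] = 5E, so P[1] = P[4].

P[1] = P[4]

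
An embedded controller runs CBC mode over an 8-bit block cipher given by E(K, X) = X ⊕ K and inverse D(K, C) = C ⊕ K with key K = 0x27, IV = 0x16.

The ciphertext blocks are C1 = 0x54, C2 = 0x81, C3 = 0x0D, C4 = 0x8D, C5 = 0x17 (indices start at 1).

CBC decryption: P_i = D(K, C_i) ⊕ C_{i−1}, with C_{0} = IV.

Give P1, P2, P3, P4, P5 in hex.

P1 = 0x65, P2 = 0xF2, P3 = 0xAB, P4 = 0xA7, P5 = 0xBD

P1: D(K, 0x54) = 0x73; 0x73 ⊕ 0x16 = 0x65.
P2: D(K, 0x81) = 0xA6; 0xA6 ⊕ 0x54 = 0xF2.
P3: D(K, 0x0D) = 0x2A; 0x2A ⊕ 0x81 = 0xAB.
P4: D(K, 0x8D) = 0xAA; 0xAA ⊕ 0x0D = 0xA7.
P5: D(K, 0x17) = 0x30; 0x30 ⊕ 0x8D = 0xBD.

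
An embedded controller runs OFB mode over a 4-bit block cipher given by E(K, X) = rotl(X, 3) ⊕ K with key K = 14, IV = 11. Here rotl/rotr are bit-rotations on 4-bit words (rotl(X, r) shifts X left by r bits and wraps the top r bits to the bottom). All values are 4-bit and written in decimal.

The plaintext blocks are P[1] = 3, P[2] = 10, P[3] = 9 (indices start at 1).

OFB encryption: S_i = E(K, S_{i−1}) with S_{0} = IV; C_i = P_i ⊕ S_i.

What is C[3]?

C[1]: S = E(K, 11) = 3; 3 ⊕ 3 = 0.
C[2]: S = E(K, 3) = 7; 10 ⊕ 7 = 13.
C[3]: S = E(K, 7) = 5; 9 ⊕ 5 = 12.

C[3] = 12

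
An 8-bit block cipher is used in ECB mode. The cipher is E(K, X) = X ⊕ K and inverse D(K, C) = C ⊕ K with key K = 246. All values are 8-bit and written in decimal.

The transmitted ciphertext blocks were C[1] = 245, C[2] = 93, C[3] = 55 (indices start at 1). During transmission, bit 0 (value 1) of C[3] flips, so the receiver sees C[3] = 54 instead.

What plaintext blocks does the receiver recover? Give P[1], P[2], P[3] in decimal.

ECB decryption: P_i = D(K, C_i).
Only C[3] changed, to 54. In ECB, a change in C_i affects only P_i. Decrypting the received ciphertext:
P[1]: D(K, 245) = 3.
P[2]: D(K, 93) = 171.
P[3]: D(K, 54) = 192.
Blocks that differ from the original plaintext: P[3].

P[1] = 3, P[2] = 171, P[3] = 192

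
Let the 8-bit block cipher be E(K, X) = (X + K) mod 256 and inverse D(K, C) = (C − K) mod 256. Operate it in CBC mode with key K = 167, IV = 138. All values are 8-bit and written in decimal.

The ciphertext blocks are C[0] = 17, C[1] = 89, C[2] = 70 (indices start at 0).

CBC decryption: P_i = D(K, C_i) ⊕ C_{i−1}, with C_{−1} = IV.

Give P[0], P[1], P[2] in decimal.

P[0] = 224, P[1] = 163, P[2] = 198

P[0]: D(K, 17) = 106; 106 ⊕ 138 = 224.
P[1]: D(K, 89) = 178; 178 ⊕ 17 = 163.
P[2]: D(K, 70) = 159; 159 ⊕ 89 = 198.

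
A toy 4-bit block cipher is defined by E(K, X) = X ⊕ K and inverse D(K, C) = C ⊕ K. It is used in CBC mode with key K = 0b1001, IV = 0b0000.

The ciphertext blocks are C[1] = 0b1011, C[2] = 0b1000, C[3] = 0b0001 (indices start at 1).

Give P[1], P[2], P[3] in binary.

CBC decryption: P_i = D(K, C_i) ⊕ C_{i−1}, with C_{0} = IV.
P[1]: D(K, 0b1011) = 0b0010; 0b0010 ⊕ 0b0000 = 0b0010.
P[2]: D(K, 0b1000) = 0b0001; 0b0001 ⊕ 0b1011 = 0b1010.
P[3]: D(K, 0b0001) = 0b1000; 0b1000 ⊕ 0b1000 = 0b0000.

P[1] = 0b0010, P[2] = 0b1010, P[3] = 0b0000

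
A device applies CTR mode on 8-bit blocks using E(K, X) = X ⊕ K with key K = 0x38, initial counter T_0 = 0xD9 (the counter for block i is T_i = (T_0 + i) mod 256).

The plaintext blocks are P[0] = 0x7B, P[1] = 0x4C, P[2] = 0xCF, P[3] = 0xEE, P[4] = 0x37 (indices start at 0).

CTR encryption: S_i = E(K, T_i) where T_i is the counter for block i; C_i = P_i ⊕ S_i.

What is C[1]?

C[1] = 0xAE

C[0]: T = 0xD9, S = E(K, T) = 0xE1; 0x7B ⊕ 0xE1 = 0x9A.
C[1]: T = 0xDA, S = E(K, T) = 0xE2; 0x4C ⊕ 0xE2 = 0xAE.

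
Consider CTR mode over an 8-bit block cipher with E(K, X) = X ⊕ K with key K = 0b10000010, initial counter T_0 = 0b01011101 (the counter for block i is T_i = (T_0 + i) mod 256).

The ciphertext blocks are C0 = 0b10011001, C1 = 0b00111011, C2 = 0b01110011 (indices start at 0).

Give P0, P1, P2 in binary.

CTR decryption: S_i = E(K, T_i) where T_i is the counter for block i; P_i = C_i ⊕ S_i.
P0: T = 0b01011101, S = E(K, T) = 0b11011111; 0b10011001 ⊕ 0b11011111 = 0b01000110.
P1: T = 0b01011110, S = E(K, T) = 0b11011100; 0b00111011 ⊕ 0b11011100 = 0b11100111.
P2: T = 0b01011111, S = E(K, T) = 0b11011101; 0b01110011 ⊕ 0b11011101 = 0b10101110.

P0 = 0b01000110, P1 = 0b11100111, P2 = 0b10101110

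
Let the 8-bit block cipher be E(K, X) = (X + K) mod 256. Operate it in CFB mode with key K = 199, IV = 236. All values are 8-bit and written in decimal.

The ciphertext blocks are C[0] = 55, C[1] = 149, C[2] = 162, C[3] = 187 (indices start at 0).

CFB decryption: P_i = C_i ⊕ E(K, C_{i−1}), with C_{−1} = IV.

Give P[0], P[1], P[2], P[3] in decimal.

P[0] = 132, P[1] = 107, P[2] = 254, P[3] = 210

P[0]: E(K, 236) = 179; 55 ⊕ 179 = 132.
P[1]: E(K, 55) = 254; 149 ⊕ 254 = 107.
P[2]: E(K, 149) = 92; 162 ⊕ 92 = 254.
P[3]: E(K, 162) = 105; 187 ⊕ 105 = 210.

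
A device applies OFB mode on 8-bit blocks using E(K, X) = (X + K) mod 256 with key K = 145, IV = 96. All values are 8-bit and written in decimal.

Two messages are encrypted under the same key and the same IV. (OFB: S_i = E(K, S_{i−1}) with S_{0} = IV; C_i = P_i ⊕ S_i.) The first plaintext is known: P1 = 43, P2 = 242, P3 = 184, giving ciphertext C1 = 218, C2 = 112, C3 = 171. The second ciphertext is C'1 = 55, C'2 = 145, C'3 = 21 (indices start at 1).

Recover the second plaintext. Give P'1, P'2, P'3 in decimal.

In OFB with a reused IV, both messages share the same keystream S_i, so C_i ⊕ C'_i = P_i ⊕ P'_i and thus P'_i = P_i ⊕ C_i ⊕ C'_i.
P'1: 43 ⊕ 218 ⊕ 55 = 198.
P'2: 242 ⊕ 112 ⊕ 145 = 19.
P'3: 184 ⊕ 171 ⊕ 21 = 6.

P'1 = 198, P'2 = 19, P'3 = 6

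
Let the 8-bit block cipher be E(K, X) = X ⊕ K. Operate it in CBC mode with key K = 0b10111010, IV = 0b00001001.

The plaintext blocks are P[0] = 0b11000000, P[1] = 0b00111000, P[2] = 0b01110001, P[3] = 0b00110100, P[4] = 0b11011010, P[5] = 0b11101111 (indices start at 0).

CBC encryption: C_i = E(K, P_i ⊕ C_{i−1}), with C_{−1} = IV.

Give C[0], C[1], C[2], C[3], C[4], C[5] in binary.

C[0] = 0b01110011, C[1] = 0b11110001, C[2] = 0b00111010, C[3] = 0b10110100, C[4] = 0b11010100, C[5] = 0b10000001

C[0]: P[0] ⊕ 0b00001001 = 0b11001001; E(K, 0b11001001) = 0b01110011.
C[1]: P[1] ⊕ 0b01110011 = 0b01001011; E(K, 0b01001011) = 0b11110001.
C[2]: P[2] ⊕ 0b11110001 = 0b10000000; E(K, 0b10000000) = 0b00111010.
C[3]: P[3] ⊕ 0b00111010 = 0b00001110; E(K, 0b00001110) = 0b10110100.
C[4]: P[4] ⊕ 0b10110100 = 0b01101110; E(K, 0b01101110) = 0b11010100.
C[5]: P[5] ⊕ 0b11010100 = 0b00111011; E(K, 0b00111011) = 0b10000001.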